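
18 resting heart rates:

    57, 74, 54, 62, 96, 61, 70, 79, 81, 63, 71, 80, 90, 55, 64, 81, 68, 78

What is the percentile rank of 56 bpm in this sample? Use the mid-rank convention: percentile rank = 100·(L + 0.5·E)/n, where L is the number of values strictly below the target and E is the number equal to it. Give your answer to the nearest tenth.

11.1

Sorted: 54, 55, 57, 61, 62, 63, 64, 68, 70, 71, 74, 78, 79, 80, 81, 81, 90, 96.
Count below 56: L = 2; count equal: E = 0; n = 18.
Percentile rank = 100·(2 + 0.5·0)/18 = 100·2/18 = 11.11.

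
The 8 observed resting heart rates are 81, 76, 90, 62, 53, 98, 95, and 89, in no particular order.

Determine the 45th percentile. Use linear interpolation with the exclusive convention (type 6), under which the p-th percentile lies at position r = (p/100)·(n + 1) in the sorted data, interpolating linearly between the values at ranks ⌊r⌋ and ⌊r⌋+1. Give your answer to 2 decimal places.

Sorted: 53, 62, 76, 81, 89, 90, 95, 98.
n = 8.
r = (45/100)·(8 + 1) = 4.05.
Rank 4 is 81 and rank 5 is 89.
Interpolate: 81 + 0.05·(89 − 81) = 81 + 0.05·8 = 81.4.

81.40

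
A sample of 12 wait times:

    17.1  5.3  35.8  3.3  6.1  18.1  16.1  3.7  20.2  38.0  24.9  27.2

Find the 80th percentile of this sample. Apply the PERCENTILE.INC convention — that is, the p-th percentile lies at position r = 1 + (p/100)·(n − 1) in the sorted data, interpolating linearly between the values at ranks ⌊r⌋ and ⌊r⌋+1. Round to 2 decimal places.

26.74

Sorted: 3.3, 3.7, 5.3, 6.1, 16.1, 17.1, 18.1, 20.2, 24.9, 27.2, 35.8, 38.0.
n = 12.
r = 1 + (80/100)·(12 − 1) = 1 + 8.8 = 9.8.
Rank 9 is 24.9 and rank 10 is 27.2.
Interpolate: 24.9 + 0.8·(27.2 − 24.9) = 24.9 + 0.8·2.3 = 26.74.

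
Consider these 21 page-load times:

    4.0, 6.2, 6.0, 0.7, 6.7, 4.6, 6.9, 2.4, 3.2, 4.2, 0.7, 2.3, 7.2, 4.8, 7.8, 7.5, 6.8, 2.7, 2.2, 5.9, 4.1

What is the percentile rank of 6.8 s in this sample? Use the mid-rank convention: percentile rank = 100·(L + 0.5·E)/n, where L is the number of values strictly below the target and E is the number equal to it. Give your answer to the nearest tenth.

78.6

Sorted: 0.7, 0.7, 2.2, 2.3, 2.4, 2.7, 3.2, 4.0, 4.1, 4.2, 4.6, 4.8, 5.9, 6.0, 6.2, 6.7, 6.8, 6.9, 7.2, 7.5, 7.8.
Count below 6.8: L = 16; count equal: E = 1; n = 21.
Percentile rank = 100·(16 + 0.5·1)/21 = 100·16.5/21 = 78.57.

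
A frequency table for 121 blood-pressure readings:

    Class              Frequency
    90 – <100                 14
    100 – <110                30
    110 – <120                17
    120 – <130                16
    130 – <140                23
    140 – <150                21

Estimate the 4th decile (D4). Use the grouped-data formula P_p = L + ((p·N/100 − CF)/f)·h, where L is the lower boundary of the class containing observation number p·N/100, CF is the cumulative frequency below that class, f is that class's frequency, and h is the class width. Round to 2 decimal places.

N = 121; target position k = 40/100 · 121 = 48.4.
Cumulative frequencies: 14, 44, 61, 77, 100, 121.
Observation 48.4 falls in the class 110 – <120.
L = 110, CF = 44, f = 17, h = 10.
P40 = 110 + ((48.4 − 44)/17)·10 = 110 + 2.58824 = 112.588.

112.59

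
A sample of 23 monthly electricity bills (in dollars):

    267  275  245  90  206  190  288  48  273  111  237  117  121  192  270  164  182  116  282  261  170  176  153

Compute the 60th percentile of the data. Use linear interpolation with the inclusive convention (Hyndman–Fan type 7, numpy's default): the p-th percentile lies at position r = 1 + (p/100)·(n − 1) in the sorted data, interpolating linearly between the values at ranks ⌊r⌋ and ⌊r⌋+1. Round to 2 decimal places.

212.20

Sorted: 48, 90, 111, 116, 117, 121, 153, 164, 170, 176, 182, 190, 192, 206, 237, 245, 261, 267, 270, 273, 275, 282, 288.
n = 23.
r = 1 + (60/100)·(23 − 1) = 1 + 13.2 = 14.2.
Rank 14 is 206 and rank 15 is 237.
Interpolate: 206 + 0.2·(237 − 206) = 206 + 0.2·31 = 212.2.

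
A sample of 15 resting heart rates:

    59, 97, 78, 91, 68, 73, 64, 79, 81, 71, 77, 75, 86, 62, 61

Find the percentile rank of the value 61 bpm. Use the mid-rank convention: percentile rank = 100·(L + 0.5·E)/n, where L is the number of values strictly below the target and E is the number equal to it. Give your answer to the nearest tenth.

10.0

Sorted: 59, 61, 62, 64, 68, 71, 73, 75, 77, 78, 79, 81, 86, 91, 97.
Count below 61: L = 1; count equal: E = 1; n = 15.
Percentile rank = 100·(1 + 0.5·1)/15 = 100·1.5/15 = 10.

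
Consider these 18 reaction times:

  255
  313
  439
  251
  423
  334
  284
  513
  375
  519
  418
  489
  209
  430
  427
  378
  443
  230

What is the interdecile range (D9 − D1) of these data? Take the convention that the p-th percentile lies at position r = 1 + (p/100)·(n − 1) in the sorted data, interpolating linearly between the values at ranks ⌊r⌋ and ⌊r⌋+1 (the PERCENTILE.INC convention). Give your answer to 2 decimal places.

251.50

Sorted: 209, 230, 251, 255, 284, 313, 334, 375, 378, 418, 423, 427, 430, 439, 443, 489, 513, 519.
n = 18.
P10: r = 2.7; ranks 2–3 are 230, 251; interpolating gives 244.7.
P90: r = 16.3; ranks 16–17 are 489, 513; interpolating gives 496.2.
Difference: 496.2 − 244.7 = 251.5.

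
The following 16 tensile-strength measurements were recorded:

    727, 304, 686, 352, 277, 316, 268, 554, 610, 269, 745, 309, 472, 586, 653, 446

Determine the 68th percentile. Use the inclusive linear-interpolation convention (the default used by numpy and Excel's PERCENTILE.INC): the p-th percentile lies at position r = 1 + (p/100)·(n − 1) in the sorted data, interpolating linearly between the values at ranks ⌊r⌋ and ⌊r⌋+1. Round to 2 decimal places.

590.80

Sorted: 268, 269, 277, 304, 309, 316, 352, 446, 472, 554, 586, 610, 653, 686, 727, 745.
n = 16.
r = 1 + (68/100)·(16 − 1) = 1 + 10.2 = 11.2.
Rank 11 is 586 and rank 12 is 610.
Interpolate: 586 + 0.2·(610 − 586) = 586 + 0.2·24 = 590.8.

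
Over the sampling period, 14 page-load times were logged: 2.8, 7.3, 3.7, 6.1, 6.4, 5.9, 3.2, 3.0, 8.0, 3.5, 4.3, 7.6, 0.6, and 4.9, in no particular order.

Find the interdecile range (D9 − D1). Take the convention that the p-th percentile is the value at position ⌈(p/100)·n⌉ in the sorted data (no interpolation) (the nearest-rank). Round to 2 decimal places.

4.80

Sorted: 0.6, 2.8, 3.0, 3.2, 3.5, 3.7, 4.3, 4.9, 5.9, 6.1, 6.4, 7.3, 7.6, 8.0.
n = 14.
P10: rank ⌈10/100·14⌉ = 2 → 2.8.
P90: rank ⌈90/100·14⌉ = 13 → 7.6.
Difference: 7.6 − 2.8 = 4.8.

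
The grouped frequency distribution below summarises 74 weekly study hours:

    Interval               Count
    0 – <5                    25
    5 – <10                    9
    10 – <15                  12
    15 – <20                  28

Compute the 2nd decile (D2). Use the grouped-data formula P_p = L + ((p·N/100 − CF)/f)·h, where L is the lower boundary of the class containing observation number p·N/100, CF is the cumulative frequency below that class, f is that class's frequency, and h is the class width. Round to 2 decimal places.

2.96

N = 74; target position k = 20/100 · 74 = 14.8.
Cumulative frequencies: 25, 34, 46, 74.
Observation 14.8 falls in the class 0 – <5.
L = 0, CF = 0, f = 25, h = 5.
P20 = 0 + ((14.8 − 0)/25)·5 = 0 + 2.96 = 2.96.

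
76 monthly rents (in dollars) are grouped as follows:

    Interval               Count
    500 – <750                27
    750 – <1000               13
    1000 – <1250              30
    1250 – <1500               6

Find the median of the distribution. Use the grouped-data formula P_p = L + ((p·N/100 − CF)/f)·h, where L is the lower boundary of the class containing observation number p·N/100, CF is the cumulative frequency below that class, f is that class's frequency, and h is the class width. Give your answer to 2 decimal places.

961.54

N = 76; target position k = 50/100 · 76 = 38.
Cumulative frequencies: 27, 40, 70, 76.
Observation 38 falls in the class 750 – <1000.
L = 750, CF = 27, f = 13, h = 250.
P50 = 750 + ((38 − 27)/13)·250 = 750 + 211.538 = 961.538.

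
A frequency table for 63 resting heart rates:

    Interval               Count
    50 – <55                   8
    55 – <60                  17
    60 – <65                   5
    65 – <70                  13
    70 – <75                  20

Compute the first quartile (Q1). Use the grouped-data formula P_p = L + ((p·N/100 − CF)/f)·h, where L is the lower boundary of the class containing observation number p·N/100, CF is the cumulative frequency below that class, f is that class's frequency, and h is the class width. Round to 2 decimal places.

57.28

N = 63; target position k = 25/100 · 63 = 15.75.
Cumulative frequencies: 8, 25, 30, 43, 63.
Observation 15.75 falls in the class 55 – <60.
L = 55, CF = 8, f = 17, h = 5.
P25 = 55 + ((15.75 − 8)/17)·5 = 55 + 2.27941 = 57.2794.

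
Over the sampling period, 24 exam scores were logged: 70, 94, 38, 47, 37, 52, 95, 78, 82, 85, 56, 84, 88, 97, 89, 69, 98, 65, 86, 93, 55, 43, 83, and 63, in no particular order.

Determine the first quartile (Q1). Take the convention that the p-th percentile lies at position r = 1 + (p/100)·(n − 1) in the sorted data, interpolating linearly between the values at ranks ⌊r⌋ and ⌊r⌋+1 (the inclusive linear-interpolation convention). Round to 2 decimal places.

55.75

Sorted: 37, 38, 43, 47, 52, 55, 56, 63, 65, 69, 70, 78, 82, 83, 84, 85, 86, 88, 89, 93, 94, 95, 97, 98.
n = 24.
r = 1 + (25/100)·(24 − 1) = 1 + 5.75 = 6.75.
Rank 6 is 55 and rank 7 is 56.
Interpolate: 55 + 0.75·(56 − 55) = 55 + 0.75·1 = 55.75.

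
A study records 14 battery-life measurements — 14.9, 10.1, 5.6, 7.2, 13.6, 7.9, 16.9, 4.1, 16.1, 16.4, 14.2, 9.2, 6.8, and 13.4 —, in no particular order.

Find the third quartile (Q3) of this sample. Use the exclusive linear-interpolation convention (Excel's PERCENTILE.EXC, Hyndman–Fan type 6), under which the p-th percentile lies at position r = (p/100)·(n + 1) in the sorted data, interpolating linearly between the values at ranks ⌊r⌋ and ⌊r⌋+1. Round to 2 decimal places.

Sorted: 4.1, 5.6, 6.8, 7.2, 7.9, 9.2, 10.1, 13.4, 13.6, 14.2, 14.9, 16.1, 16.4, 16.9.
n = 14.
r = (75/100)·(14 + 1) = 11.25.
Rank 11 is 14.9 and rank 12 is 16.1.
Interpolate: 14.9 + 0.25·(16.1 − 14.9) = 14.9 + 0.25·1.2 = 15.2.

15.20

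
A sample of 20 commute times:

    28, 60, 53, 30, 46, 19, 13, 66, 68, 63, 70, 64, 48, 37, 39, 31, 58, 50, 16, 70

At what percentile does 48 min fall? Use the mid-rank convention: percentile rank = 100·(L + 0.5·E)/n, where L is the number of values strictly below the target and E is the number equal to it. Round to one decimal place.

47.5

Sorted: 13, 16, 19, 28, 30, 31, 37, 39, 46, 48, 50, 53, 58, 60, 63, 64, 66, 68, 70, 70.
Count below 48: L = 9; count equal: E = 1; n = 20.
Percentile rank = 100·(9 + 0.5·1)/20 = 100·9.5/20 = 47.5.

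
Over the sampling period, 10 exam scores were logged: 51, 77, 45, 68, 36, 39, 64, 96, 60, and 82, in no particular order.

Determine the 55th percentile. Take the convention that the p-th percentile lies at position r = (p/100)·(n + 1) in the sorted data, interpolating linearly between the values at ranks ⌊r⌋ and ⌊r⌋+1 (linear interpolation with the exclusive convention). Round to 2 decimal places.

Sorted: 36, 39, 45, 51, 60, 64, 68, 77, 82, 96.
n = 10.
r = (55/100)·(10 + 1) = 6.05.
Rank 6 is 64 and rank 7 is 68.
Interpolate: 64 + 0.05·(68 − 64) = 64 + 0.05·4 = 64.2.

64.20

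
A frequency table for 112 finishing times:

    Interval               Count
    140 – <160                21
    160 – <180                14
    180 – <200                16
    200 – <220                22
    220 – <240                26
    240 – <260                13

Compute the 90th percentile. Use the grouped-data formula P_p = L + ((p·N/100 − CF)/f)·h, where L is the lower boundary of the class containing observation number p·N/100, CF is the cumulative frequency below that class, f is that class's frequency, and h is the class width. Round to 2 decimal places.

242.77

N = 112; target position k = 90/100 · 112 = 100.8.
Cumulative frequencies: 21, 35, 51, 73, 99, 112.
Observation 100.8 falls in the class 240 – <260.
L = 240, CF = 99, f = 13, h = 20.
P90 = 240 + ((100.8 − 99)/13)·20 = 240 + 2.76923 = 242.769.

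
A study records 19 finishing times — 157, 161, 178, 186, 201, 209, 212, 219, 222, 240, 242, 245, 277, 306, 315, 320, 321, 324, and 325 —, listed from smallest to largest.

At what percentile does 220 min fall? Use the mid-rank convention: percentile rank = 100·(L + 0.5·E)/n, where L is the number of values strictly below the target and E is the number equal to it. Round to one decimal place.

42.1

Count below 220: L = 8; count equal: E = 0; n = 19.
Percentile rank = 100·(8 + 0.5·0)/19 = 100·8/19 = 42.11.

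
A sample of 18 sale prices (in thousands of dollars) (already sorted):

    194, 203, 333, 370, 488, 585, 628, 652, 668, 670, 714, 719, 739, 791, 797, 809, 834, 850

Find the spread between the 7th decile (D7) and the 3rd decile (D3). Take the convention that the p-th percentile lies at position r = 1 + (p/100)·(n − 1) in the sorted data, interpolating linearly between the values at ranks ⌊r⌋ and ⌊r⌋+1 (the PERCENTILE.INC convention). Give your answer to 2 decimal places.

147.70

n = 18.
P30: r = 6.1; ranks 6–7 are 585, 628; interpolating gives 589.3.
P70: r = 12.9; ranks 12–13 are 719, 739; interpolating gives 737.
Difference: 737 − 589.3 = 147.7.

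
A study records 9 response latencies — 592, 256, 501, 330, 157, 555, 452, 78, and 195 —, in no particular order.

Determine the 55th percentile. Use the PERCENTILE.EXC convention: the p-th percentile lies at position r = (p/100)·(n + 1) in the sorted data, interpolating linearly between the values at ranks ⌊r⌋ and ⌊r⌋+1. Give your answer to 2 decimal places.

Sorted: 78, 157, 195, 256, 330, 452, 501, 555, 592.
n = 9.
r = (55/100)·(9 + 1) = 5.5.
Rank 5 is 330 and rank 6 is 452.
Interpolate: 330 + 0.5·(452 − 330) = 330 + 0.5·122 = 391.

391.00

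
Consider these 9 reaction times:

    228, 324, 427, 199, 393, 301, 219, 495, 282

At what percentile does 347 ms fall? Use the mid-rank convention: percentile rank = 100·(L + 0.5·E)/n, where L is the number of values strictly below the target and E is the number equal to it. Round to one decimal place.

66.7

Sorted: 199, 219, 228, 282, 301, 324, 393, 427, 495.
Count below 347: L = 6; count equal: E = 0; n = 9.
Percentile rank = 100·(6 + 0.5·0)/9 = 100·6/9 = 66.67.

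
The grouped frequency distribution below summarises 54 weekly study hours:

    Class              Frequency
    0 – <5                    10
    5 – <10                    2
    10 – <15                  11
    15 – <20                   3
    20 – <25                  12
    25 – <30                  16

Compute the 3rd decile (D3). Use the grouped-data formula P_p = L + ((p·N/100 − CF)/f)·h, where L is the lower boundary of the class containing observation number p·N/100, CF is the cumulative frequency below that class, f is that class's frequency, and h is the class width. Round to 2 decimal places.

N = 54; target position k = 30/100 · 54 = 16.2.
Cumulative frequencies: 10, 12, 23, 26, 38, 54.
Observation 16.2 falls in the class 10 – <15.
L = 10, CF = 12, f = 11, h = 5.
P30 = 10 + ((16.2 − 12)/11)·5 = 10 + 1.90909 = 11.9091.

11.91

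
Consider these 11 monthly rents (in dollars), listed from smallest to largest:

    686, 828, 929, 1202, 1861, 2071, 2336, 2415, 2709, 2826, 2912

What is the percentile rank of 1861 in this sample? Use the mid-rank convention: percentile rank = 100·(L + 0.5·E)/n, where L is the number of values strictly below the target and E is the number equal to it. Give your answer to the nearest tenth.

Count below 1861: L = 4; count equal: E = 1; n = 11.
Percentile rank = 100·(4 + 0.5·1)/11 = 100·4.5/11 = 40.91.

40.9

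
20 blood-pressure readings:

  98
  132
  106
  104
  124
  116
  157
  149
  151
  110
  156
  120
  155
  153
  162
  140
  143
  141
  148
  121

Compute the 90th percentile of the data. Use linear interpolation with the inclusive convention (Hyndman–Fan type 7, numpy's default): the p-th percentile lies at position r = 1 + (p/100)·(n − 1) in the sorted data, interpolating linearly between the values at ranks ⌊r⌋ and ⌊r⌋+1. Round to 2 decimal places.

Sorted: 98, 104, 106, 110, 116, 120, 121, 124, 132, 140, 141, 143, 148, 149, 151, 153, 155, 156, 157, 162.
n = 20.
r = 1 + (90/100)·(20 − 1) = 1 + 17.1 = 18.1.
Rank 18 is 156 and rank 19 is 157.
Interpolate: 156 + 0.1·(157 − 156) = 156 + 0.1·1 = 156.1.

156.10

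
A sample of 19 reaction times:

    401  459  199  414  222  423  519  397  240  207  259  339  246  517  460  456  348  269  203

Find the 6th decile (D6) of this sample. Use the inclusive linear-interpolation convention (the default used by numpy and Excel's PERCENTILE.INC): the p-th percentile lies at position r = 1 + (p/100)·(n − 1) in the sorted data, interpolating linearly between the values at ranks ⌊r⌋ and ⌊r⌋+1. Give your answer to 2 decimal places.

400.20

Sorted: 199, 203, 207, 222, 240, 246, 259, 269, 339, 348, 397, 401, 414, 423, 456, 459, 460, 517, 519.
n = 19.
r = 1 + (60/100)·(19 − 1) = 1 + 10.8 = 11.8.
Rank 11 is 397 and rank 12 is 401.
Interpolate: 397 + 0.8·(401 − 397) = 397 + 0.8·4 = 400.2.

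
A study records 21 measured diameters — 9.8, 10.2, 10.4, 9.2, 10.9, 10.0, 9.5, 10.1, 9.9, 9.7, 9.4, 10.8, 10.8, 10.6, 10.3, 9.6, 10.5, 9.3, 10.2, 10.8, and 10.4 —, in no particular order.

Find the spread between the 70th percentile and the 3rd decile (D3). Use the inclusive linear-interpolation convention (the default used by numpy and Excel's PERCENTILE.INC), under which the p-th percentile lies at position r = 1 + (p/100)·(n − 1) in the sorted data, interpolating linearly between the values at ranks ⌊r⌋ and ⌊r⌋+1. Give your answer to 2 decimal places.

Sorted: 9.2, 9.3, 9.4, 9.5, 9.6, 9.7, 9.8, 9.9, 10.0, 10.1, 10.2, 10.2, 10.3, 10.4, 10.4, 10.5, 10.6, 10.8, 10.8, 10.8, 10.9.
n = 21.
P30: r = 7 (integer) → 9.8.
P70: r = 15 (integer) → 10.4.
Difference: 10.4 − 9.8 = 0.6.

0.60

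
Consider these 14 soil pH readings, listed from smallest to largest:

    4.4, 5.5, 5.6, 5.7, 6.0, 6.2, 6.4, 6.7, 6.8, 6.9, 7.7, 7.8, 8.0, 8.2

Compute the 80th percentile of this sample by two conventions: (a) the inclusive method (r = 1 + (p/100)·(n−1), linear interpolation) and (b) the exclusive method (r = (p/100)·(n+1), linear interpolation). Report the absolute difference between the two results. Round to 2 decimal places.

n = 14.
(a) r = 11.4; between ranks 11 (7.7) and 12 (7.8): 7.74.
(b) r = 12 → value at rank 12 = 7.8.
|7.74 − 7.8| = 0.06.

0.06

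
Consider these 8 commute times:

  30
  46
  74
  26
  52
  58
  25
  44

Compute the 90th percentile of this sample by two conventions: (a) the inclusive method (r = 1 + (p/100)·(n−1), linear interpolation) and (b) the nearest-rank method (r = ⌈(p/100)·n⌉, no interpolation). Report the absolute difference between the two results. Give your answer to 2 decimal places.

11.20

Sorted: 25, 26, 30, 44, 46, 52, 58, 74.
n = 8.
(a) r = 7.3; between ranks 7 (58) and 8 (74): 62.8.
(b) the nearest-rank method: rank 8 → 74.
|62.8 − 74| = 11.2.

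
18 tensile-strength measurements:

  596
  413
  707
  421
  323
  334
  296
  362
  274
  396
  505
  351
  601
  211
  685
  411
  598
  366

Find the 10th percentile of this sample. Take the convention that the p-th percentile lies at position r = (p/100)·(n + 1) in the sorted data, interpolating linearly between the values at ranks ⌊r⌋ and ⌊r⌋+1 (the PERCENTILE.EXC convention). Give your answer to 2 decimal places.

Sorted: 211, 274, 296, 323, 334, 351, 362, 366, 396, 411, 413, 421, 505, 596, 598, 601, 685, 707.
n = 18.
r = (10/100)·(18 + 1) = 1.9.
Rank 1 is 211 and rank 2 is 274.
Interpolate: 211 + 0.9·(274 − 211) = 211 + 0.9·63 = 267.7.

267.70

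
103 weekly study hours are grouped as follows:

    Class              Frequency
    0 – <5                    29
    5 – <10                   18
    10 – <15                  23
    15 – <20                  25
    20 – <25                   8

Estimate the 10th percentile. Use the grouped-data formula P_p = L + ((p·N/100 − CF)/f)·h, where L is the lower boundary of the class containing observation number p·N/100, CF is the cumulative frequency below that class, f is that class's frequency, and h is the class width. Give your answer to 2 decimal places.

1.78

N = 103; target position k = 10/100 · 103 = 10.3.
Cumulative frequencies: 29, 47, 70, 95, 103.
Observation 10.3 falls in the class 0 – <5.
L = 0, CF = 0, f = 29, h = 5.
P10 = 0 + ((10.3 − 0)/29)·5 = 0 + 1.77586 = 1.77586.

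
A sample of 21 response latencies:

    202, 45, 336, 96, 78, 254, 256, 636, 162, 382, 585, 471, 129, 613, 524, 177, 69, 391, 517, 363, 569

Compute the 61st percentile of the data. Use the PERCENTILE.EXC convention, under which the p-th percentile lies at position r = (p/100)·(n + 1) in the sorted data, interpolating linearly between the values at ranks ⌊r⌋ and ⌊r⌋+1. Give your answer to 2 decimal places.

Sorted: 45, 69, 78, 96, 129, 162, 177, 202, 254, 256, 336, 363, 382, 391, 471, 517, 524, 569, 585, 613, 636.
n = 21.
r = (61/100)·(21 + 1) = 13.42.
Rank 13 is 382 and rank 14 is 391.
Interpolate: 382 + 0.42·(391 − 382) = 382 + 0.42·9 = 385.78.

385.78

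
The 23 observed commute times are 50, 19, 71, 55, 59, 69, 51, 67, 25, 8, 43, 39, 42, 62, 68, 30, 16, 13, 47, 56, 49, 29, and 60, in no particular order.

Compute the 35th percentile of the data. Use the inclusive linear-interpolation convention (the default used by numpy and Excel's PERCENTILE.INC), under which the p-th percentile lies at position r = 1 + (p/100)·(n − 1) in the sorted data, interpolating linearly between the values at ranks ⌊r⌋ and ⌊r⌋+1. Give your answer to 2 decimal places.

41.10

Sorted: 8, 13, 16, 19, 25, 29, 30, 39, 42, 43, 47, 49, 50, 51, 55, 56, 59, 60, 62, 67, 68, 69, 71.
n = 23.
r = 1 + (35/100)·(23 − 1) = 1 + 7.7 = 8.7.
Rank 8 is 39 and rank 9 is 42.
Interpolate: 39 + 0.7·(42 − 39) = 39 + 0.7·3 = 41.1.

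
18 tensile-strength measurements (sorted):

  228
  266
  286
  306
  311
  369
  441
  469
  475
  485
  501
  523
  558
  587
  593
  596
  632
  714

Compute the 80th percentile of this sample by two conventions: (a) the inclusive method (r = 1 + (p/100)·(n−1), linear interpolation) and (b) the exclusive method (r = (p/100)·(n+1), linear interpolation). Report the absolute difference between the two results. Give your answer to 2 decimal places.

n = 18.
(a) r = 14.6; between ranks 14 (587) and 15 (593): 590.6.
(b) r = 15.2; between ranks 15 (593) and 16 (596): 593.6.
|590.6 − 593.6| = 3.

3.00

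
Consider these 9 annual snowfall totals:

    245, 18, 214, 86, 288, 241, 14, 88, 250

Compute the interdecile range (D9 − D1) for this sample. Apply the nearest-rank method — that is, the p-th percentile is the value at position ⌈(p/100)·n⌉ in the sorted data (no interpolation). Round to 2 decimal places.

Sorted: 14, 18, 86, 88, 214, 241, 245, 250, 288.
n = 9.
P10: rank ⌈10/100·9⌉ = 1 → 14.
P90: rank ⌈90/100·9⌉ = 9 → 288.
Difference: 288 − 14 = 274.

274.00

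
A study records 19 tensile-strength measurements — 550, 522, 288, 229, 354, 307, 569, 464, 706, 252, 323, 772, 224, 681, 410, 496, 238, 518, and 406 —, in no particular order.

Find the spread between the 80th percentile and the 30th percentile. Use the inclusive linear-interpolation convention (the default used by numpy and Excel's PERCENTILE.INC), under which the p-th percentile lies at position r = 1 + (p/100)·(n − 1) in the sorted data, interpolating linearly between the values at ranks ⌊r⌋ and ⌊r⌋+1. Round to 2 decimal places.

Sorted: 224, 229, 238, 252, 288, 307, 323, 354, 406, 410, 464, 496, 518, 522, 550, 569, 681, 706, 772.
n = 19.
P30: r = 6.4; ranks 6–7 are 307, 323; interpolating gives 313.4.
P80: r = 15.4; ranks 15–16 are 550, 569; interpolating gives 557.6.
Difference: 557.6 − 313.4 = 244.2.

244.20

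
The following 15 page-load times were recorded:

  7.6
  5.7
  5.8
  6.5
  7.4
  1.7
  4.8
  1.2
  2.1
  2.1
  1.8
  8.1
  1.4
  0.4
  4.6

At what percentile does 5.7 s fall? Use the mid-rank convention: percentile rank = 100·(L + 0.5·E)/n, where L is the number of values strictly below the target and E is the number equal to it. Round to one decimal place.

Sorted: 0.4, 1.2, 1.4, 1.7, 1.8, 2.1, 2.1, 4.6, 4.8, 5.7, 5.8, 6.5, 7.4, 7.6, 8.1.
Count below 5.7: L = 9; count equal: E = 1; n = 15.
Percentile rank = 100·(9 + 0.5·1)/15 = 100·9.5/15 = 63.33.

63.3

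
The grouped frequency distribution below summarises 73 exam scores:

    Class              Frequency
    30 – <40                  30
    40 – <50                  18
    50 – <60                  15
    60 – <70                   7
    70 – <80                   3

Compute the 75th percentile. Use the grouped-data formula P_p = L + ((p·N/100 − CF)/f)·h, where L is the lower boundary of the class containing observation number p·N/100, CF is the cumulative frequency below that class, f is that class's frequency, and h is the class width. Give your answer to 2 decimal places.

54.50

N = 73; target position k = 75/100 · 73 = 54.75.
Cumulative frequencies: 30, 48, 63, 70, 73.
Observation 54.75 falls in the class 50 – <60.
L = 50, CF = 48, f = 15, h = 10.
P75 = 50 + ((54.75 − 48)/15)·10 = 50 + 4.5 = 54.5.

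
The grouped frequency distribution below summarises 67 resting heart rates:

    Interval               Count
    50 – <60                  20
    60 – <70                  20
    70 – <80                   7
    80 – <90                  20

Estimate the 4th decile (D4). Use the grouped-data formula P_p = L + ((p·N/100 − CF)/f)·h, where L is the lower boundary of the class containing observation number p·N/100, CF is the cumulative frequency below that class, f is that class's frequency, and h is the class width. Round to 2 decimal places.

N = 67; target position k = 40/100 · 67 = 26.8.
Cumulative frequencies: 20, 40, 47, 67.
Observation 26.8 falls in the class 60 – <70.
L = 60, CF = 20, f = 20, h = 10.
P40 = 60 + ((26.8 − 20)/20)·10 = 60 + 3.4 = 63.4.

63.40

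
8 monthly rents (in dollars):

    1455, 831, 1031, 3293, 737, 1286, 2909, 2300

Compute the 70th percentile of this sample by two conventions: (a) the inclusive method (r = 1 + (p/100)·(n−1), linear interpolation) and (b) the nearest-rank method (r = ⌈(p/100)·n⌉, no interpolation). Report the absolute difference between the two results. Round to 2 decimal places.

Sorted: 737, 831, 1031, 1286, 1455, 2300, 2909, 3293.
n = 8.
(a) r = 5.9; between ranks 5 (1455) and 6 (2300): 2215.5.
(b) the nearest-rank method: rank 6 → 2300.
|2215.5 − 2300| = 84.5.

84.50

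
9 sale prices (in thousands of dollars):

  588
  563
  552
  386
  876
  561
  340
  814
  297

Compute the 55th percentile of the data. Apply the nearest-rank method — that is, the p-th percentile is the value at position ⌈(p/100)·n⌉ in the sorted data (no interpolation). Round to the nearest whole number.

561

Sorted: 297, 340, 386, 552, 561, 563, 588, 814, 876.
n = 9.
Position = ⌈55/100 · 9⌉ = ⌈4.95⌉ = 5.
The value at rank 5 is 561.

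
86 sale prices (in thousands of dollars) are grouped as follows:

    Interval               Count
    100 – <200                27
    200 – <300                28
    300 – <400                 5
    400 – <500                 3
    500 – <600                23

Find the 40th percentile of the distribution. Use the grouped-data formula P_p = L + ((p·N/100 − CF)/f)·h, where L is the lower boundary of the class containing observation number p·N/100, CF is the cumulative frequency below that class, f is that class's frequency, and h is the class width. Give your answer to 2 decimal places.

226.43

N = 86; target position k = 40/100 · 86 = 34.4.
Cumulative frequencies: 27, 55, 60, 63, 86.
Observation 34.4 falls in the class 200 – <300.
L = 200, CF = 27, f = 28, h = 100.
P40 = 200 + ((34.4 − 27)/28)·100 = 200 + 26.4286 = 226.429.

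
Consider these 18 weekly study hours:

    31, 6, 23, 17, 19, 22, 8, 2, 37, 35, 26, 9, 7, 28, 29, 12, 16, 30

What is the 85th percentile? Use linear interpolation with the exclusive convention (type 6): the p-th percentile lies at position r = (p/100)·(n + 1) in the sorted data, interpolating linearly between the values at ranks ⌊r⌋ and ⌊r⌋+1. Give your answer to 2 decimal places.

Sorted: 2, 6, 7, 8, 9, 12, 16, 17, 19, 22, 23, 26, 28, 29, 30, 31, 35, 37.
n = 18.
r = (85/100)·(18 + 1) = 16.15.
Rank 16 is 31 and rank 17 is 35.
Interpolate: 31 + 0.15·(35 − 31) = 31 + 0.15·4 = 31.6.

31.60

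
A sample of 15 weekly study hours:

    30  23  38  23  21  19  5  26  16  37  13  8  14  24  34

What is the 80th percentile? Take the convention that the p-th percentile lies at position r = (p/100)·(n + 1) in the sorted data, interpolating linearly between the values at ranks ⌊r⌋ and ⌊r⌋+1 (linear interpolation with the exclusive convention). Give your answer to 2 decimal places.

33.20

Sorted: 5, 8, 13, 14, 16, 19, 21, 23, 23, 24, 26, 30, 34, 37, 38.
n = 15.
r = (80/100)·(15 + 1) = 12.8.
Rank 12 is 30 and rank 13 is 34.
Interpolate: 30 + 0.8·(34 − 30) = 30 + 0.8·4 = 33.2.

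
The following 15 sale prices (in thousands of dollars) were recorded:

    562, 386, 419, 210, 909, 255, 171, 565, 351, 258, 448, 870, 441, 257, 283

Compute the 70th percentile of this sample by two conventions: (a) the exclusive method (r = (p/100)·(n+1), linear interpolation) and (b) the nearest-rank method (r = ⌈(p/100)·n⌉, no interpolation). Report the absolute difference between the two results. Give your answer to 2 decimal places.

22.80

Sorted: 171, 210, 255, 257, 258, 283, 351, 386, 419, 441, 448, 562, 565, 870, 909.
n = 15.
(a) r = 11.2; between ranks 11 (448) and 12 (562): 470.8.
(b) the nearest-rank method: rank 11 → 448.
|470.8 − 448| = 22.8.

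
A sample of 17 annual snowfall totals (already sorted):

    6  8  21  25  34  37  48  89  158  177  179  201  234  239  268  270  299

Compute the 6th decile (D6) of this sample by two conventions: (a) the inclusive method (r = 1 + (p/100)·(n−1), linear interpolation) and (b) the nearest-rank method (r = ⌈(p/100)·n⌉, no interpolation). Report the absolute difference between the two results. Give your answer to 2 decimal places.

0.80

n = 17.
(a) r = 10.6; between ranks 10 (177) and 11 (179): 178.2.
(b) the nearest-rank method: rank 11 → 179.
|178.2 − 179| = 0.8.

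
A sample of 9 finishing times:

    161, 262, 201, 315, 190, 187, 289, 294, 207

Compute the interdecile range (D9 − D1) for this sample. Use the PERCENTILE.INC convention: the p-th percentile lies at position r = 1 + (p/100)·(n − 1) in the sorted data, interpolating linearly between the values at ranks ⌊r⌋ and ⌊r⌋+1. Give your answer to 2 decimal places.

116.40

Sorted: 161, 187, 190, 201, 207, 262, 289, 294, 315.
n = 9.
P10: r = 1.8; ranks 1–2 are 161, 187; interpolating gives 181.8.
P90: r = 8.2; ranks 8–9 are 294, 315; interpolating gives 298.2.
Difference: 298.2 − 181.8 = 116.4.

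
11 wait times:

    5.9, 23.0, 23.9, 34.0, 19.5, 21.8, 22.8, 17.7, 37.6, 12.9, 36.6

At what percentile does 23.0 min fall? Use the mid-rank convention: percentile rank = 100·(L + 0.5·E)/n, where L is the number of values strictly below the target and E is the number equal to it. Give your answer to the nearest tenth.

Sorted: 5.9, 12.9, 17.7, 19.5, 21.8, 22.8, 23.0, 23.9, 34.0, 36.6, 37.6.
Count below 23.0: L = 6; count equal: E = 1; n = 11.
Percentile rank = 100·(6 + 0.5·1)/11 = 100·6.5/11 = 59.09.

59.1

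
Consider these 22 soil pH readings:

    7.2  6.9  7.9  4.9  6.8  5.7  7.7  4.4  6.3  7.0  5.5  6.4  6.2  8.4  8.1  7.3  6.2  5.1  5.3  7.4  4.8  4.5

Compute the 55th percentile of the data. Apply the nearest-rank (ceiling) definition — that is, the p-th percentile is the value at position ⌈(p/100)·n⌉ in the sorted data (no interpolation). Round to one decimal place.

Sorted: 4.4, 4.5, 4.8, 4.9, 5.1, 5.3, 5.5, 5.7, 6.2, 6.2, 6.3, 6.4, 6.8, 6.9, 7.0, 7.2, 7.3, 7.4, 7.7, 7.9, 8.1, 8.4.
n = 22.
Position = ⌈55/100 · 22⌉ = ⌈12.1⌉ = 13.
The value at rank 13 is 6.8.

6.8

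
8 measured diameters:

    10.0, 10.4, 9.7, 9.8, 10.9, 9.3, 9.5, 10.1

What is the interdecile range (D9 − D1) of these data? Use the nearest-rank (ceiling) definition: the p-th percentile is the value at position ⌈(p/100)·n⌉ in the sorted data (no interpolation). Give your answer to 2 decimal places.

1.60

Sorted: 9.3, 9.5, 9.7, 9.8, 10.0, 10.1, 10.4, 10.9.
n = 8.
P10: rank ⌈10/100·8⌉ = 1 → 9.3.
P90: rank ⌈90/100·8⌉ = 8 → 10.9.
Difference: 10.9 − 9.3 = 1.6.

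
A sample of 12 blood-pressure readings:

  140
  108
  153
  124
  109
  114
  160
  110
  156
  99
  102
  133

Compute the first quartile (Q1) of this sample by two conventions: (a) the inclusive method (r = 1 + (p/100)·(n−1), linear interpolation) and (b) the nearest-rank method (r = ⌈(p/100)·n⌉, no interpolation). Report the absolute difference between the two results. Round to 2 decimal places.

0.75

Sorted: 99, 102, 108, 109, 110, 114, 124, 133, 140, 153, 156, 160.
n = 12.
(a) r = 3.75; between ranks 3 (108) and 4 (109): 108.75.
(b) the nearest-rank method: rank 3 → 108.
|108.75 − 108| = 0.75.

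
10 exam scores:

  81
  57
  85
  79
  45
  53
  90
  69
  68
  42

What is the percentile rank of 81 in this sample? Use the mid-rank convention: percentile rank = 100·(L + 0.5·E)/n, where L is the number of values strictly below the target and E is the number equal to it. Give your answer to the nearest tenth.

Sorted: 42, 45, 53, 57, 68, 69, 79, 81, 85, 90.
Count below 81: L = 7; count equal: E = 1; n = 10.
Percentile rank = 100·(7 + 0.5·1)/10 = 100·7.5/10 = 75.

75.0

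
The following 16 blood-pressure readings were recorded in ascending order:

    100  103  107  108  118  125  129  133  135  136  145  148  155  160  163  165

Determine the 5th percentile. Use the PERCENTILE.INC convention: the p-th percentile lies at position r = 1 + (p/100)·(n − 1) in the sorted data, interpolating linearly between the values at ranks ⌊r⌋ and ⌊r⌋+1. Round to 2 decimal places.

n = 16.
r = 1 + (5/100)·(16 − 1) = 1 + 0.75 = 1.75.
Rank 1 is 100 and rank 2 is 103.
Interpolate: 100 + 0.75·(103 − 100) = 100 + 0.75·3 = 102.25.

102.25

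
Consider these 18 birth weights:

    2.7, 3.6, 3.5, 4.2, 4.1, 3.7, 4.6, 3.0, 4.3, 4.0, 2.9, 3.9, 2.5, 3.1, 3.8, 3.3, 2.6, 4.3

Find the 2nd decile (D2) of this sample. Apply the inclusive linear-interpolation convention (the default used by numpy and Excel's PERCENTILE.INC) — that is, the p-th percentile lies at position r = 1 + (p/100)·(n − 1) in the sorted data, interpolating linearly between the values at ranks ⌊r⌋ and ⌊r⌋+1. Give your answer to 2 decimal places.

Sorted: 2.5, 2.6, 2.7, 2.9, 3.0, 3.1, 3.3, 3.5, 3.6, 3.7, 3.8, 3.9, 4.0, 4.1, 4.2, 4.3, 4.3, 4.6.
n = 18.
r = 1 + (20/100)·(18 − 1) = 1 + 3.4 = 4.4.
Rank 4 is 2.9 and rank 5 is 3.0.
Interpolate: 2.9 + 0.4·(3.0 − 2.9) = 2.9 + 0.4·0.1 = 2.94.

2.94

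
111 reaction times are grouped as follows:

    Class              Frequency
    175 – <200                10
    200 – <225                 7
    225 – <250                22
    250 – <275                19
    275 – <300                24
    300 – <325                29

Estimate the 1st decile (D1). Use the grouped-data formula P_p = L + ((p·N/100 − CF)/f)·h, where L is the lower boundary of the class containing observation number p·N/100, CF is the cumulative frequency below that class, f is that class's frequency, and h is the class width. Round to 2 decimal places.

N = 111; target position k = 10/100 · 111 = 11.1.
Cumulative frequencies: 10, 17, 39, 58, 82, 111.
Observation 11.1 falls in the class 200 – <225.
L = 200, CF = 10, f = 7, h = 25.
P10 = 200 + ((11.1 − 10)/7)·25 = 200 + 3.92857 = 203.929.

203.93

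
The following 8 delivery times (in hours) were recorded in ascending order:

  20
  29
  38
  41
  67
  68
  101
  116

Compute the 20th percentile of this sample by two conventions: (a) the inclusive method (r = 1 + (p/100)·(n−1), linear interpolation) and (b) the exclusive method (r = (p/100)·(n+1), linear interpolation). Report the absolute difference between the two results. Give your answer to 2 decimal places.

n = 8.
(a) r = 2.4; between ranks 2 (29) and 3 (38): 32.6.
(b) r = 1.8; between ranks 1 (20) and 2 (29): 27.2.
|32.6 − 27.2| = 5.4.

5.40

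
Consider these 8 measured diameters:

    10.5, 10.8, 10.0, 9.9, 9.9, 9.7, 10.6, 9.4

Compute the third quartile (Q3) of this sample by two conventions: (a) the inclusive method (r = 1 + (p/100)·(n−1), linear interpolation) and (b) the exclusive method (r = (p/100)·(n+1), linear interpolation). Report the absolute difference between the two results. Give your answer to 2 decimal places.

Sorted: 9.4, 9.7, 9.9, 9.9, 10.0, 10.5, 10.6, 10.8.
n = 8.
(a) r = 6.25; between ranks 6 (10.5) and 7 (10.6): 10.525.
(b) r = 6.75; between ranks 6 (10.5) and 7 (10.6): 10.575.
|10.525 − 10.575| = 0.05.

0.05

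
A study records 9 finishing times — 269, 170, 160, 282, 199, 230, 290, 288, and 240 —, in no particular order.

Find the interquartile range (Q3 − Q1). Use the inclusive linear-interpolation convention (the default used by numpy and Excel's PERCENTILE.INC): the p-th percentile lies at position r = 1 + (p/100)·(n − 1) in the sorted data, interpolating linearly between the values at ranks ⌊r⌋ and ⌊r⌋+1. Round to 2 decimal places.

83.00

Sorted: 160, 170, 199, 230, 240, 269, 282, 288, 290.
n = 9.
P25: r = 3 (integer) → 199.
P75: r = 7 (integer) → 282.
Difference: 282 − 199 = 83.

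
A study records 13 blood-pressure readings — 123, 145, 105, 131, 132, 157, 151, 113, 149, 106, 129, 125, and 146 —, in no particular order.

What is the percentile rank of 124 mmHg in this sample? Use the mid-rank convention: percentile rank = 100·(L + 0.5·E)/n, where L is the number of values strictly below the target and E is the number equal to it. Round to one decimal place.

30.8

Sorted: 105, 106, 113, 123, 125, 129, 131, 132, 145, 146, 149, 151, 157.
Count below 124: L = 4; count equal: E = 0; n = 13.
Percentile rank = 100·(4 + 0.5·0)/13 = 100·4/13 = 30.77.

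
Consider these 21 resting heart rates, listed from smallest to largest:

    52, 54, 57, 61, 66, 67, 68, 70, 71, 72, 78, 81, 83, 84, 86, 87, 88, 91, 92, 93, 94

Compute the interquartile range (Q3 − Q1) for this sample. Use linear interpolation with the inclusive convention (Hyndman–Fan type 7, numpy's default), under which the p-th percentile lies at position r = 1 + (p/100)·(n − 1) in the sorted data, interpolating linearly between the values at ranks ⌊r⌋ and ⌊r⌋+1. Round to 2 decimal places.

20.00

n = 21.
P25: r = 6 (integer) → 67.
P75: r = 16 (integer) → 87.
Difference: 87 − 67 = 20.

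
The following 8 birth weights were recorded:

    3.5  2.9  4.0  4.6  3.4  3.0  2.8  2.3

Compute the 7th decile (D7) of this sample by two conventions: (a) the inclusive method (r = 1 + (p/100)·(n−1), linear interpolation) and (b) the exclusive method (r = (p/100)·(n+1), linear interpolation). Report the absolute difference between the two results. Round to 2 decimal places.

Sorted: 2.3, 2.8, 2.9, 3.0, 3.4, 3.5, 4.0, 4.6.
n = 8.
(a) r = 5.9; between ranks 5 (3.4) and 6 (3.5): 3.49.
(b) r = 6.3; between ranks 6 (3.5) and 7 (4.0): 3.65.
|3.49 − 3.65| = 0.16.

0.16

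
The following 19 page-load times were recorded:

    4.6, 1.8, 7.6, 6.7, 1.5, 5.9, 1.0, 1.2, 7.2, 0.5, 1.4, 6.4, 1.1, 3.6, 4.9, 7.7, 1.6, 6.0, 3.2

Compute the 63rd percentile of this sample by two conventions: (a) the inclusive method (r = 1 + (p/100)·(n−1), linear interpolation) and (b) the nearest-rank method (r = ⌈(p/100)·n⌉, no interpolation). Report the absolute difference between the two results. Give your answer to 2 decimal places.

0.34

Sorted: 0.5, 1.0, 1.1, 1.2, 1.4, 1.5, 1.6, 1.8, 3.2, 3.6, 4.6, 4.9, 5.9, 6.0, 6.4, 6.7, 7.2, 7.6, 7.7.
n = 19.
(a) r = 12.34; between ranks 12 (4.9) and 13 (5.9): 5.24.
(b) the nearest-rank method: rank 12 → 4.9.
|5.24 − 4.9| = 0.34.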